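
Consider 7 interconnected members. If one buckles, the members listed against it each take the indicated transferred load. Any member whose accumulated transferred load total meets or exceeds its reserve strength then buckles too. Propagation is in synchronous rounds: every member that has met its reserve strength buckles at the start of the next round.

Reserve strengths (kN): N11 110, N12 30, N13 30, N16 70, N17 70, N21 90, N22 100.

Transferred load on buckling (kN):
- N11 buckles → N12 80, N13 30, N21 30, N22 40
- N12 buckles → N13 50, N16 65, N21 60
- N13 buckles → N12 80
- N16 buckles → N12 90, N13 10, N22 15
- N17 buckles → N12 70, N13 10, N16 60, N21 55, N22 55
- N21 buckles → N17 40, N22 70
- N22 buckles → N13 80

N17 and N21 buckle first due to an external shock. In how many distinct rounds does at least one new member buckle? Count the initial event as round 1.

3

Round 1 — N17, N21 buckle (initial).
  N12: +70 → 70 ≥ 30
  N13: +10 → 10 < 30
  N16: +60 → 60 < 70
  N22: +55+70 → 125 ≥ 100
Round 2 — N12, N22 buckle.
  N13: +50+80 → 140 ≥ 30
  N16: +65 → 125 ≥ 70
Round 3 — N13, N16 buckle.
No further bucklings.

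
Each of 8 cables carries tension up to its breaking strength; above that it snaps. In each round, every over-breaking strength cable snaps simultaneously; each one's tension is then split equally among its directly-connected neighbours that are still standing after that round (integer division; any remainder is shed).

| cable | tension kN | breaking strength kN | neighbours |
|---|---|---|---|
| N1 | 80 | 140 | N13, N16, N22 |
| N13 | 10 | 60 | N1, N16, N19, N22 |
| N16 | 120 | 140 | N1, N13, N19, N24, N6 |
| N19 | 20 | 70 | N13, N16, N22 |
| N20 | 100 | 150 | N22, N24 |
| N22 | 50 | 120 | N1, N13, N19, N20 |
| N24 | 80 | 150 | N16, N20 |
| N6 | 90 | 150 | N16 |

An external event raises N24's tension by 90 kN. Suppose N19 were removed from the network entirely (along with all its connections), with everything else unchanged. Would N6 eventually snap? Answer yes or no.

With N19 removed:
Round 1 — N24 at 170 > 150. N24 snaps.
  N24 sheds 170 kN to N16, N20: 85 each.
    N16: 120+85 = 205 > 140
    N20: 100+85 = 185 > 150
Round 2 — N16, N20 snap.
  N16 sheds 205 kN to N1, N13, N6: 68 each (1 lost).
    N1: 80+68 = 148 > 140
    N13: 10+68 = 78 > 60
    N6: 90+68 = 158 > 150
  N20 sheds 185 kN to N22: 185 each.
    N22: 50+185 = 235 > 120
Round 3 — N1, N13, N22, N6 snap.
  N1 sheds 148 kN: no online neighbours, lost.
  N13 sheds 78 kN: no online neighbours, lost.
  N22 sheds 235 kN: no online neighbours, lost.
  N6 sheds 158 kN: no online neighbours, lost.
No further breaks.

yes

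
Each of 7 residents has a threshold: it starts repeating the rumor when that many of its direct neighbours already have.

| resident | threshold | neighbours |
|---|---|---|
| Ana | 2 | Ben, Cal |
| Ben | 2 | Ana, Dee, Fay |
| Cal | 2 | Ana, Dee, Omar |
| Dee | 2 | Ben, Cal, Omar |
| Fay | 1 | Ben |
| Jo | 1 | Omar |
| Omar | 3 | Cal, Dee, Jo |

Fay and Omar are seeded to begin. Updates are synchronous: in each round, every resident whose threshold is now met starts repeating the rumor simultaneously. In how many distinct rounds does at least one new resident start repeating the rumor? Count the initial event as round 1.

Round 1 — Fay, Omar start repeating the rumor (initial).
Round 2 — checking thresholds:
  Ben: 1 of 3 neighbours < 2, holds.
  Cal: 1 of 3 neighbours < 2, holds.
  Dee: 1 of 3 neighbours < 2, holds.
  Jo: 1 of 1 neighbours ≥ 1, starts repeating the rumor.
Round 3 — no new spreads; cascade stops.

2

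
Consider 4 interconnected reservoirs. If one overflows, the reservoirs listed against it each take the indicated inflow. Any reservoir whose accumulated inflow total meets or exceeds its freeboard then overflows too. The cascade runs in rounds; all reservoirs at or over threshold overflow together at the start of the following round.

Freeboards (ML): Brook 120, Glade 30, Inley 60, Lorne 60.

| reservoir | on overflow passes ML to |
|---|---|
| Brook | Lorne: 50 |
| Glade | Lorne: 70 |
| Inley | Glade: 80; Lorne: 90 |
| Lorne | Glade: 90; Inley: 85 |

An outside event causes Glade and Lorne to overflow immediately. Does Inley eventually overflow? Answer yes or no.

Round 1 — Glade, Lorne overflow (initial).
  Inley: +85 → 85 ≥ 60
Round 2 — Inley overflows.
No further overflows.

yes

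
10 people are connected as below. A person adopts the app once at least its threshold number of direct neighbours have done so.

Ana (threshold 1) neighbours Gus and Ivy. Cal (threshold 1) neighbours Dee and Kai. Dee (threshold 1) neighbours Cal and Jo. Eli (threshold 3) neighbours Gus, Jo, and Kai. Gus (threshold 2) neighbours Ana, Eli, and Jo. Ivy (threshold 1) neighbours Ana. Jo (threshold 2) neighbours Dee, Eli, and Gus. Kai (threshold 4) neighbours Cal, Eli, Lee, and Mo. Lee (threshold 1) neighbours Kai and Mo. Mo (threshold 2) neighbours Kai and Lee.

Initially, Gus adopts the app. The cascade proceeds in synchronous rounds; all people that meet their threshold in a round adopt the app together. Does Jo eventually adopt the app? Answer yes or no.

Round 1 — Gus adopts the app (initial).
Round 2 — checking thresholds:
  Ana: 1 of 2 neighbours ≥ 1, adopts the app.
  Eli: 1 of 3 neighbours < 3, below threshold.
  Jo: 1 of 3 neighbours < 2, below threshold.
Round 3 — checking thresholds:
  Eli: 1 of 3 neighbours < 3, below threshold.
  Ivy: 1 of 1 neighbours ≥ 1, adopts the app.
  Jo: 1 of 3 neighbours < 2, below threshold.
Round 4 — no new adoptions; cascade stops.

no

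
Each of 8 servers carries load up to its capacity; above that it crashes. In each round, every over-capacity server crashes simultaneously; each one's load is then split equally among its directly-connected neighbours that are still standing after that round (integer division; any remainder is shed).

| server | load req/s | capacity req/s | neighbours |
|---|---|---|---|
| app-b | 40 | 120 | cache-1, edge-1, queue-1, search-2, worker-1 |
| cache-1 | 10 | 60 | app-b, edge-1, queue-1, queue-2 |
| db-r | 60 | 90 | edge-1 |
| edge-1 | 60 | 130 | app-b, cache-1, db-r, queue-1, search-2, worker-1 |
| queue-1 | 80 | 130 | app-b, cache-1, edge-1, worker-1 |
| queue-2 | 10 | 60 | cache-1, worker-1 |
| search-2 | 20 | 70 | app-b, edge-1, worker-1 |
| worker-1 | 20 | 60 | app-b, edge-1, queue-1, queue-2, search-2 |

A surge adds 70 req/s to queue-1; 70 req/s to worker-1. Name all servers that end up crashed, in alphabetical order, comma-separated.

Round 1 — queue-1 at 150 > 130; worker-1 at 90 > 60. queue-1, worker-1 crash.
  queue-1 sheds 150 req/s to app-b, cache-1, edge-1: 50 each.
    app-b: 40+50 = 90 ≤ 120
    cache-1: 10+50 = 60 ≤ 60
    edge-1: 60+50 = 110 ≤ 130
  worker-1 sheds 90 req/s to app-b, edge-1, queue-2, search-2: 22 each (2 lost).
    app-b: 90+22 = 112 ≤ 120
    edge-1: 110+22 = 132 > 130
    queue-2: 10+22 = 32 ≤ 60
    search-2: 20+22 = 42 ≤ 70
Round 2 — edge-1 crashes.
  edge-1 sheds 132 req/s to app-b, cache-1, db-r, search-2: 33 each.
    app-b: 112+33 = 145 > 120
    cache-1: 60+33 = 93 > 60
    db-r: 60+33 = 93 > 90
    search-2: 42+33 = 75 > 70
Round 3 — app-b, cache-1, db-r, search-2 crash.
  app-b sheds 145 req/s: no online neighbours, lost.
  cache-1 sheds 93 req/s to queue-2: 93 each.
    queue-2: 32+93 = 125 > 60
  db-r sheds 93 req/s: no online neighbours, lost.
  search-2 sheds 75 req/s: no online neighbours, lost.
Round 4 — queue-2 crashes.
  queue-2 sheds 125 req/s: no online neighbours, lost.
No further crashes.

app-b, cache-1, db-r, edge-1, queue-1, queue-2, search-2, worker-1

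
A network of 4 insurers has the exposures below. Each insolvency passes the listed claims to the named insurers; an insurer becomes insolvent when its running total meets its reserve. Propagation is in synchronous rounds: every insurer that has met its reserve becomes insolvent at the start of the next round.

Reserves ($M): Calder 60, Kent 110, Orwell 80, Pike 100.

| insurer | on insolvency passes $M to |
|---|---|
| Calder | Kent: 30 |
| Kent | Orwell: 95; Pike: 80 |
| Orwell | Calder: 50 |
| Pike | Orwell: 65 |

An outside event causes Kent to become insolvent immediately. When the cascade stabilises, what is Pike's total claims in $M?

Round 1 — Kent becomes insolvent (initial).
  Orwell: +95 → 95 ≥ 80
  Pike: +80 → 80 < 100
Round 2 — Orwell becomes insolvent.
  Calder: +50 → 50 < 60
No further insolvencies.

80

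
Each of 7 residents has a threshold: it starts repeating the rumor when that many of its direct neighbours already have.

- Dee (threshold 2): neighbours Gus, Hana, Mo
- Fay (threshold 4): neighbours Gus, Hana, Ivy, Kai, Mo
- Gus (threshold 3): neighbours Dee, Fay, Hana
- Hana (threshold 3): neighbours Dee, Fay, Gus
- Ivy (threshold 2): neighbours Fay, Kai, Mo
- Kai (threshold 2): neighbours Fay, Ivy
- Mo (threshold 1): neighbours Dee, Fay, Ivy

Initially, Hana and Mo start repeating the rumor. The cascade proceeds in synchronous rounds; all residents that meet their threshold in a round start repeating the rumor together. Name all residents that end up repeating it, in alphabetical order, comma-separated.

Round 1 — Hana, Mo start repeating the rumor (initial).
Round 2 — checking thresholds:
  Dee: 2 of 3 neighbours ≥ 2, starts repeating the rumor.
  Fay: 2 of 5 neighbours < 4, not yet.
  Gus: 1 of 3 neighbours < 3, not yet.
  Ivy: 1 of 3 neighbours < 2, not yet.
Round 3 — no new spreads; cascade stops.

Dee, Hana, Mo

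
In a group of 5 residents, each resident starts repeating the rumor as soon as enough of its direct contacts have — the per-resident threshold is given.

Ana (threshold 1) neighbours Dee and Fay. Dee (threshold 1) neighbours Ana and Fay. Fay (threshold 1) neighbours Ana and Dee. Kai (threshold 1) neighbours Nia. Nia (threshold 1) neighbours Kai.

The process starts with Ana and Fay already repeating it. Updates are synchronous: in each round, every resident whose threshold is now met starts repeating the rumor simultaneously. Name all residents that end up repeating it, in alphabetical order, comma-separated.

Ana, Dee, Fay

Round 1 — Ana, Fay start repeating the rumor (initial).
Round 2 — checking thresholds:
  Dee: 2 of 2 neighbours ≥ 1, starts repeating the rumor.
Round 3 — no new spreads; cascade stops.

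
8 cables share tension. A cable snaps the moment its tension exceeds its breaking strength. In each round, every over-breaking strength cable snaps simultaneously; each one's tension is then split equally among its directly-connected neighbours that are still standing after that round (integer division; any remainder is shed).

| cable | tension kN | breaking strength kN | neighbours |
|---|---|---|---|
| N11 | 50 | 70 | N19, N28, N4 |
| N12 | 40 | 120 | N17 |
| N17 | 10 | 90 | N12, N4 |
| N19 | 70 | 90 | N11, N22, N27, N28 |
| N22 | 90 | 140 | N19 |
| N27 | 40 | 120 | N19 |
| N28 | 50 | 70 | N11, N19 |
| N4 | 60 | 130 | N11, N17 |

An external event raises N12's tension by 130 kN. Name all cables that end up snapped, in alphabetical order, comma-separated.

N11, N12, N17, N19, N22, N27, N28, N4

Round 1 — N12 at 170 > 120. N12 snaps.
  N12 sheds 170 kN to N17: 170 each.
    N17: 10+170 = 180 > 90
Round 2 — N17 snaps.
  N17 sheds 180 kN to N4: 180 each.
    N4: 60+180 = 240 > 130
Round 3 — N4 snaps.
  N4 sheds 240 kN to N11: 240 each.
    N11: 50+240 = 290 > 70
Round 4 — N11 snaps.
  N11 sheds 290 kN to N19, N28: 145 each.
    N19: 70+145 = 215 > 90
    N28: 50+145 = 195 > 70
Round 5 — N19, N28 snap.
  N19 sheds 215 kN to N22, N27: 107 each (1 lost).
    N22: 90+107 = 197 > 140
    N27: 40+107 = 147 > 120
  N28 sheds 195 kN: no online neighbours, lost.
Round 6 — N22, N27 snap.
  N22 sheds 197 kN: no online neighbours, lost.
  N27 sheds 147 kN: no online neighbours, lost.
No further breaks.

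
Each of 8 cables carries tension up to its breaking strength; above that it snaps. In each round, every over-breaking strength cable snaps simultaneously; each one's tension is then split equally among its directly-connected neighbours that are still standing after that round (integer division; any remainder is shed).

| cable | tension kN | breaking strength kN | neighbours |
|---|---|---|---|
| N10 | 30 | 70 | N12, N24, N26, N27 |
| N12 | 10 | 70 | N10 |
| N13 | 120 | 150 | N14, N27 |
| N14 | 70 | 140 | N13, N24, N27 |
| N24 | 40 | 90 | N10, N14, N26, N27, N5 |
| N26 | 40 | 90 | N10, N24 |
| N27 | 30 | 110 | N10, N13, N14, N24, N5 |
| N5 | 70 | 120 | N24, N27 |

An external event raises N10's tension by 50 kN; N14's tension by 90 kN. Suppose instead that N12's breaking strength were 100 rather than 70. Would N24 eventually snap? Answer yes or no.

With N12's breaking strength at 100:
Round 1 — N10 at 80 > 70; N14 at 160 > 140. N10, N14 snap.
  N10 sheds 80 kN to N12, N24, N26, N27: 20 each.
    N12: 10+20 = 30 ≤ 100
    N24: 40+20 = 60 ≤ 90
    N26: 40+20 = 60 ≤ 90
    N27: 30+20 = 50 ≤ 110
  N14 sheds 160 kN to N13, N24, N27: 53 each (1 lost).
    N13: 120+53 = 173 > 150
    N24: 60+53 = 113 > 90
    N27: 50+53 = 103 ≤ 110
Round 2 — N13, N24 snap.
  N13 sheds 173 kN to N27: 173 each.
    N27: 103+173 = 276 > 110
  N24 sheds 113 kN to N26, N27, N5: 37 each (2 lost).
    N26: 60+37 = 97 > 90
    N27: 276+37 = 313 > 110
    N5: 70+37 = 107 ≤ 120
Round 3 — N26, N27 snap.
  N26 sheds 97 kN: no online neighbours, lost.
  N27 sheds 313 kN to N5: 313 each.
    N5: 107+313 = 420 > 120
Round 4 — N5 snaps.
  N5 sheds 420 kN: no online neighbours, lost.
No further breaks.

yes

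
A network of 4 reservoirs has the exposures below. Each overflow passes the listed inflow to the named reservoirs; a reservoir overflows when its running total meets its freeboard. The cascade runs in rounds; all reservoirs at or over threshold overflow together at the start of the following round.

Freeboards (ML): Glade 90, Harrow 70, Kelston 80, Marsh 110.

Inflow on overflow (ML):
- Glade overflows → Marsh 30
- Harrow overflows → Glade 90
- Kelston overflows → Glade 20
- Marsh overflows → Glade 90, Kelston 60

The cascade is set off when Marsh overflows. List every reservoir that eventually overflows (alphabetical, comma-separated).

Round 1 — Marsh overflows (initial).
  Glade: +90 → 90 ≥ 90
  Kelston: +60 → 60 < 80
Round 2 — Glade overflows.
No further overflows.

Glade, Marsh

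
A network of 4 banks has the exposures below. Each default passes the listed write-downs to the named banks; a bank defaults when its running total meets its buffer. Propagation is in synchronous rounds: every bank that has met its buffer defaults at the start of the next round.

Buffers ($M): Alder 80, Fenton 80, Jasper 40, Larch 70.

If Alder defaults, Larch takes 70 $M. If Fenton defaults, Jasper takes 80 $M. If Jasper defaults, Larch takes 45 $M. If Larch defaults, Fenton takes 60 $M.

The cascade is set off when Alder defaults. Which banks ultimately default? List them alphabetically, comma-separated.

Alder, Larch

Round 1 — Alder defaults (initial).
  Larch: +70 → 70 ≥ 70
Round 2 — Larch defaults.
  Fenton: +60 → 60 < 80
No further defaults.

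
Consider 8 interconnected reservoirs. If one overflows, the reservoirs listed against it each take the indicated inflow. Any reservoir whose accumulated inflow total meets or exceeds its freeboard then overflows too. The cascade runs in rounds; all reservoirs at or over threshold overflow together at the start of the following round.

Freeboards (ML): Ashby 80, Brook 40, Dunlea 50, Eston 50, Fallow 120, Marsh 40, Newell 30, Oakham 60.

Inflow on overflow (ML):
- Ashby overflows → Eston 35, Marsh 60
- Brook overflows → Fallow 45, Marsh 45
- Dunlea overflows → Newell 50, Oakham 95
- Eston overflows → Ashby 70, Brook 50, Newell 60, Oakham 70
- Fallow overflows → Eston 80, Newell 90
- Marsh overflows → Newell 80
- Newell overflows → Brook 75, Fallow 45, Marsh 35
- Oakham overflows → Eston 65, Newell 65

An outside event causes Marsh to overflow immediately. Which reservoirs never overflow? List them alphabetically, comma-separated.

Round 1 — Marsh overflows (initial).
  Newell: +80 → 80 ≥ 30
Round 2 — Newell overflows.
  Brook: +75 → 75 ≥ 40
  Fallow: +45 → 45 < 120
Round 3 — Brook overflows.
  Fallow: +45 → 90 < 120
No further overflows.

Ashby, Dunlea, Eston, Fallow, Oakham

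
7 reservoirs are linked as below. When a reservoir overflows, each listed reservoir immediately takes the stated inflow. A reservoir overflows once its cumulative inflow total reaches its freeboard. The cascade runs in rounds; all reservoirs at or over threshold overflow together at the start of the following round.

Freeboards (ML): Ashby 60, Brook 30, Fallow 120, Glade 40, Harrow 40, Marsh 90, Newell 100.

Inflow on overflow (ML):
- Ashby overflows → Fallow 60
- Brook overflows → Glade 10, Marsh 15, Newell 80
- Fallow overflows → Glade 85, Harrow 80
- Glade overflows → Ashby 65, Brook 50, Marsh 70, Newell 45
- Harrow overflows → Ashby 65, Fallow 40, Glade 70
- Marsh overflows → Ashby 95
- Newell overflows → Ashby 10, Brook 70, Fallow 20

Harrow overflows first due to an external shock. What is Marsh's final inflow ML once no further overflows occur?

85

Round 1 — Harrow overflows (initial).
  Ashby: +65 → 65 ≥ 60
  Fallow: +40 → 40 < 120
  Glade: +70 → 70 ≥ 40
Round 2 — Ashby, Glade overflow.
  Brook: +50 → 50 ≥ 30
  Fallow: +60 → 100 < 120
  Marsh: +70 → 70 < 90
  Newell: +45 → 45 < 100
Round 3 — Brook overflows.
  Marsh: +15 → 85 < 90
  Newell: +80 → 125 ≥ 100
Round 4 — Newell overflows.
  Fallow: +20 → 120 ≥ 120
Round 5 — Fallow overflows.
No further overflows.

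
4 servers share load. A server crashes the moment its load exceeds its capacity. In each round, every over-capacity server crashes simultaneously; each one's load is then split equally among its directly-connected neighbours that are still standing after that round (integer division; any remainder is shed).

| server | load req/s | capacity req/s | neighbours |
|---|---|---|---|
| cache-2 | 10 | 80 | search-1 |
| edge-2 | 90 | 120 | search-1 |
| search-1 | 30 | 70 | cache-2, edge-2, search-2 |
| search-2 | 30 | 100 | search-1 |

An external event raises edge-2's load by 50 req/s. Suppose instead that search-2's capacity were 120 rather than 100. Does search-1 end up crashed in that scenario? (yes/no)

With search-2's capacity at 120:
Round 1 — edge-2 at 140 > 120. edge-2 crashes.
  edge-2 sheds 140 req/s to search-1: 140 each.
    search-1: 30+140 = 170 > 70
Round 2 — search-1 crashes.
  search-1 sheds 170 req/s to cache-2, search-2: 85 each.
    cache-2: 10+85 = 95 > 80
    search-2: 30+85 = 115 ≤ 120
Round 3 — cache-2 crashes.
  cache-2 sheds 95 req/s: no online neighbours, lost.
No further crashes.

yes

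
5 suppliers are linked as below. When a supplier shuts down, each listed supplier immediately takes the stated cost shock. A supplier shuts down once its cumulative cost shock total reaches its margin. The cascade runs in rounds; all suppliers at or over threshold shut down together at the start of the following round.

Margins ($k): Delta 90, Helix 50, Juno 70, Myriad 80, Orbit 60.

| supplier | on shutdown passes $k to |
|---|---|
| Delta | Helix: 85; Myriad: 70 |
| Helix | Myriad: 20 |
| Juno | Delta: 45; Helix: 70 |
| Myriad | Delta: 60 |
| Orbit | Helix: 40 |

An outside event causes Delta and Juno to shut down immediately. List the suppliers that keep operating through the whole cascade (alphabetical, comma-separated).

Round 1 — Delta, Juno shut down (initial).
  Helix: +85+70 → 155 ≥ 50
  Myriad: +70 → 70 < 80
Round 2 — Helix shuts down.
  Myriad: +20 → 90 ≥ 80
Round 3 — Myriad shuts down.
No further shutdowns.

Orbit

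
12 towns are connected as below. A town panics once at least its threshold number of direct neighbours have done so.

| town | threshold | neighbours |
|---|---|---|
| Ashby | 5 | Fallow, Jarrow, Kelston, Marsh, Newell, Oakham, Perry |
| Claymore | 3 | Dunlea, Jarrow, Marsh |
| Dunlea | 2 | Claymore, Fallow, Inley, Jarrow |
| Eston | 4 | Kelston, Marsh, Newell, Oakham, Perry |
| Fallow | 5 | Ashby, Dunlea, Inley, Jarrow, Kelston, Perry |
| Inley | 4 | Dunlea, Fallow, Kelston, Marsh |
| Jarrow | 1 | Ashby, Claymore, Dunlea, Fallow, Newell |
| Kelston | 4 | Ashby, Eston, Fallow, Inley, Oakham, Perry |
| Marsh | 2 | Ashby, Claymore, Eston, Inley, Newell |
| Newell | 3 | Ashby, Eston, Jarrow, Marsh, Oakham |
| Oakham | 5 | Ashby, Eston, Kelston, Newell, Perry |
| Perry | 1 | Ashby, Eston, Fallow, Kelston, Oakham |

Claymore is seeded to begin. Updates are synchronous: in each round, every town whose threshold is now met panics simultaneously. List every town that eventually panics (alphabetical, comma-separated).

Round 1 — Claymore panics (initial).
Round 2 — checking thresholds:
  Dunlea: 1 of 4 neighbours < 2, below threshold.
  Jarrow: 1 of 5 neighbours ≥ 1, panics.
  Marsh: 1 of 5 neighbours < 2, below threshold.
Round 3 — checking thresholds:
  Ashby: 1 of 7 neighbours < 5, below threshold.
  Dunlea: 2 of 4 neighbours ≥ 2, panics.
  Fallow: 1 of 6 neighbours < 5, below threshold.
  Marsh: 1 of 5 neighbours < 2, below threshold.
  Newell: 1 of 5 neighbours < 3, below threshold.
Round 4 — no new panics; cascade stops.

Claymore, Dunlea, Jarrow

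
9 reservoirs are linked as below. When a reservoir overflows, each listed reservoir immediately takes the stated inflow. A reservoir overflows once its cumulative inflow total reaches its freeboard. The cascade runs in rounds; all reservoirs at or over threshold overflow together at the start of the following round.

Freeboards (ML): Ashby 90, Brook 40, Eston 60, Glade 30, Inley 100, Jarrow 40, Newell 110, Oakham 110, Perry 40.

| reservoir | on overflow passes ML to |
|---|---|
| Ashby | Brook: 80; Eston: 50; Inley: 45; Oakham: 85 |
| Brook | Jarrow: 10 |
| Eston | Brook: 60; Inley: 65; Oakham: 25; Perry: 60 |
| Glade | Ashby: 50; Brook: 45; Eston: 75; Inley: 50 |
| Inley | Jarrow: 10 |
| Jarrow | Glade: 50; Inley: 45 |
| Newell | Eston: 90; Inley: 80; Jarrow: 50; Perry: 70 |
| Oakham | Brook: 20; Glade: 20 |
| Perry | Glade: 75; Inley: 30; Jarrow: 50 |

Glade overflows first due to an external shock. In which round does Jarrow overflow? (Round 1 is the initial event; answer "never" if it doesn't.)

4

Round 1 — Glade overflows (initial).
  Ashby: +50 → 50 < 90
  Brook: +45 → 45 ≥ 40
  Eston: +75 → 75 ≥ 60
  Inley: +50 → 50 < 100
Round 2 — Brook, Eston overflow.
  Inley: +65 → 115 ≥ 100
  Jarrow: +10 → 10 < 40
  Oakham: +25 → 25 < 110
  Perry: +60 → 60 ≥ 40
Round 3 — Inley, Perry overflow.
  Jarrow: +10+50 → 70 ≥ 40
Round 4 — Jarrow overflows.
No further overflows.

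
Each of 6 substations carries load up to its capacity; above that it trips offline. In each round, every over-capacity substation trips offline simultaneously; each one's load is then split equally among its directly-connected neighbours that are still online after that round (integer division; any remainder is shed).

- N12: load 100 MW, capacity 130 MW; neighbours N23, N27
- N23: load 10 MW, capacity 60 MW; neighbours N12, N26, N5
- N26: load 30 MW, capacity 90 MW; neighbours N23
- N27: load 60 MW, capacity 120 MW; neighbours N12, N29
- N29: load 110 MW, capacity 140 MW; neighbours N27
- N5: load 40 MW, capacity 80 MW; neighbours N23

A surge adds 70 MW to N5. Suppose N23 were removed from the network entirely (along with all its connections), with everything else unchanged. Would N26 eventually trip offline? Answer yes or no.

With N23 removed:
Round 1 — N5 at 110 > 80. N5 trips offline.
  N5 sheds 110 MW: no online neighbours, lost.
No further trips.

no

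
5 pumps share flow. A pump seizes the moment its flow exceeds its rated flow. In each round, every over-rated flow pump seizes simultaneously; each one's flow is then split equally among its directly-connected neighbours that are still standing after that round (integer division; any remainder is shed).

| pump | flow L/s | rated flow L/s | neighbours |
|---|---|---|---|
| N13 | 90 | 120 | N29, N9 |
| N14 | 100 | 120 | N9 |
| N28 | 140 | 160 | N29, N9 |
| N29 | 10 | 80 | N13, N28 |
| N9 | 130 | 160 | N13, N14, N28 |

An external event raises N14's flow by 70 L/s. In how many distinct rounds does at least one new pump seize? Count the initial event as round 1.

4

Round 1 — N14 at 170 > 120. N14 seizes.
  N14 sheds 170 L/s to N9: 170 each.
    N9: 130+170 = 300 > 160
Round 2 — N9 seizes.
  N9 sheds 300 L/s to N13, N28: 150 each.
    N13: 90+150 = 240 > 120
    N28: 140+150 = 290 > 160
Round 3 — N13, N28 seize.
  N13 sheds 240 L/s to N29: 240 each.
    N29: 10+240 = 250 > 80
  N28 sheds 290 L/s to N29: 290 each.
    N29: 250+290 = 540 > 80
Round 4 — N29 seizes.
  N29 sheds 540 L/s: no online neighbours, lost.
No further seizures.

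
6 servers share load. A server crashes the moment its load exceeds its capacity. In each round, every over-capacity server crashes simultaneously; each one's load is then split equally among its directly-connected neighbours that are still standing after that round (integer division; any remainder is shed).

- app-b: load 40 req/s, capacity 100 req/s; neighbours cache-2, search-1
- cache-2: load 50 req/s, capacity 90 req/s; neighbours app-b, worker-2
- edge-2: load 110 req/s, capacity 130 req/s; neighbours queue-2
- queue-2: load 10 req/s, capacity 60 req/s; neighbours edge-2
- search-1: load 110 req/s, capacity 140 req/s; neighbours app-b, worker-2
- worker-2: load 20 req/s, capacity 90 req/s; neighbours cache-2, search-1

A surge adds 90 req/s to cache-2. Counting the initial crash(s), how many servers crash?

Round 1 — cache-2 at 140 > 90. cache-2 crashes.
  cache-2 sheds 140 req/s to app-b, worker-2: 70 each.
    app-b: 40+70 = 110 > 100
    worker-2: 20+70 = 90 ≤ 90
Round 2 — app-b crashes.
  app-b sheds 110 req/s to search-1: 110 each.
    search-1: 110+110 = 220 > 140
Round 3 — search-1 crashes.
  search-1 sheds 220 req/s to worker-2: 220 each.
    worker-2: 90+220 = 310 > 90
Round 4 — worker-2 crashes.
  worker-2 sheds 310 req/s: no online neighbours, lost.
No further crashes.

4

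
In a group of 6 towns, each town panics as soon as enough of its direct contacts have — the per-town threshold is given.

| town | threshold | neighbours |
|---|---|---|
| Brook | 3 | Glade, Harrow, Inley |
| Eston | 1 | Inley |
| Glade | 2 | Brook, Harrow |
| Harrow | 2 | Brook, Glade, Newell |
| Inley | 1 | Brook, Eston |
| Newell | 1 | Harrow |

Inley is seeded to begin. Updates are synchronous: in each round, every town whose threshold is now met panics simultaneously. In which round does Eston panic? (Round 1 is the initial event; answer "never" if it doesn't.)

2

Round 1 — Inley panics (initial).
Round 2 — checking thresholds:
  Brook: 1 of 3 neighbours < 3, not yet.
  Eston: 1 of 1 neighbours ≥ 1, panics.
Round 3 — no new panics; cascade stops.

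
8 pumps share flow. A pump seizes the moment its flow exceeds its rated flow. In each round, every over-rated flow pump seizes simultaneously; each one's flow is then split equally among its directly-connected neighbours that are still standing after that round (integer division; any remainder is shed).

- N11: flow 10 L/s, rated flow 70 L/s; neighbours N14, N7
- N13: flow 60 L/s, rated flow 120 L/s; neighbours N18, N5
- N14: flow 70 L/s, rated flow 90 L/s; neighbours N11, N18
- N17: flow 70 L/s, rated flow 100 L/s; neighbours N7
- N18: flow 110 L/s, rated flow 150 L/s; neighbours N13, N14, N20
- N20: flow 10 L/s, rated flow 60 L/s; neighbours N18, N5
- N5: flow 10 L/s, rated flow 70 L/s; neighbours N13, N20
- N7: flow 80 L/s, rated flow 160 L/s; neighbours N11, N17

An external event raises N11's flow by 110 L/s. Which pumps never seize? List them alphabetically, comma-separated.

N17, N7

Round 1 — N11 at 120 > 70. N11 seizes.
  N11 sheds 120 L/s to N14, N7: 60 each.
    N14: 70+60 = 130 > 90
    N7: 80+60 = 140 ≤ 160
Round 2 — N14 seizes.
  N14 sheds 130 L/s to N18: 130 each.
    N18: 110+130 = 240 > 150
Round 3 — N18 seizes.
  N18 sheds 240 L/s to N13, N20: 120 each.
    N13: 60+120 = 180 > 120
    N20: 10+120 = 130 > 60
Round 4 — N13, N20 seize.
  N13 sheds 180 L/s to N5: 180 each.
    N5: 10+180 = 190 > 70
  N20 sheds 130 L/s to N5: 130 each.
    N5: 190+130 = 320 > 70
Round 5 — N5 seizes.
  N5 sheds 320 L/s: no online neighbours, lost.
No further seizures.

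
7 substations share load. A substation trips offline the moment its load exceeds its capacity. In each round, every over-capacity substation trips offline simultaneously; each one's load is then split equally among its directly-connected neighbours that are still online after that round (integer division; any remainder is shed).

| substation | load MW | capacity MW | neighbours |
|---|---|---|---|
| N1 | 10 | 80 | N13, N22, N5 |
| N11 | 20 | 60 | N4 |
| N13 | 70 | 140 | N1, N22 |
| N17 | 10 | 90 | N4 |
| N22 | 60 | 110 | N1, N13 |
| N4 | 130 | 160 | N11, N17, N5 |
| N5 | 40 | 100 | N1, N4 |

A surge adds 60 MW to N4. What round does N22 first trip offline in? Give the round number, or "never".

Round 1 — N4 at 190 > 160. N4 trips offline.
  N4 sheds 190 MW to N11, N17, N5: 63 each (1 lost).
    N11: 20+63 = 83 > 60
    N17: 10+63 = 73 ≤ 90
    N5: 40+63 = 103 > 100
Round 2 — N11, N5 trip offline.
  N11 sheds 83 MW: no online neighbours, lost.
  N5 sheds 103 MW to N1: 103 each.
    N1: 10+103 = 113 > 80
Round 3 — N1 trips offline.
  N1 sheds 113 MW to N13, N22: 56 each (1 lost).
    N13: 70+56 = 126 ≤ 140
    N22: 60+56 = 116 > 110
Round 4 — N22 trips offline.
  N22 sheds 116 MW to N13: 116 each.
    N13: 126+116 = 242 > 140
Round 5 — N13 trips offline.
  N13 sheds 242 MW: no online neighbours, lost.
No further trips.

4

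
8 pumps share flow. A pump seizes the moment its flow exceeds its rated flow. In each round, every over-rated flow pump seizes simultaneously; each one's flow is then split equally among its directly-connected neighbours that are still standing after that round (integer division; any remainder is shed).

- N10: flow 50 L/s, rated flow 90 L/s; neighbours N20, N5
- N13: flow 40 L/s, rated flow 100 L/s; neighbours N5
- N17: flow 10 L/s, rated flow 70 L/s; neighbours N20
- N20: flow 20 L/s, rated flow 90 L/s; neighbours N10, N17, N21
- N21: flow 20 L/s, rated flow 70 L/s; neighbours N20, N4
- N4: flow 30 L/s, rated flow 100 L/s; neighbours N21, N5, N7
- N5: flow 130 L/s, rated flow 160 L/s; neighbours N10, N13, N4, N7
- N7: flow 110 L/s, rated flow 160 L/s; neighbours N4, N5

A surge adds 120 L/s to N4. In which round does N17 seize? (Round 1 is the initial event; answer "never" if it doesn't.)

5

Round 1 — N4 at 150 > 100. N4 seizes.
  N4 sheds 150 L/s to N21, N5, N7: 50 each.
    N21: 20+50 = 70 ≤ 70
    N5: 130+50 = 180 > 160
    N7: 110+50 = 160 ≤ 160
Round 2 — N5 seizes.
  N5 sheds 180 L/s to N10, N13, N7: 60 each.
    N10: 50+60 = 110 > 90
    N13: 40+60 = 100 ≤ 100
    N7: 160+60 = 220 > 160
Round 3 — N10, N7 seize.
  N10 sheds 110 L/s to N20: 110 each.
    N20: 20+110 = 130 > 90
  N7 sheds 220 L/s: no online neighbours, lost.
Round 4 — N20 seizes.
  N20 sheds 130 L/s to N17, N21: 65 each.
    N17: 10+65 = 75 > 70
    N21: 70+65 = 135 > 70
Round 5 — N17, N21 seize.
  N17 sheds 75 L/s: no online neighbours, lost.
  N21 sheds 135 L/s: no online neighbours, lost.
No further seizures.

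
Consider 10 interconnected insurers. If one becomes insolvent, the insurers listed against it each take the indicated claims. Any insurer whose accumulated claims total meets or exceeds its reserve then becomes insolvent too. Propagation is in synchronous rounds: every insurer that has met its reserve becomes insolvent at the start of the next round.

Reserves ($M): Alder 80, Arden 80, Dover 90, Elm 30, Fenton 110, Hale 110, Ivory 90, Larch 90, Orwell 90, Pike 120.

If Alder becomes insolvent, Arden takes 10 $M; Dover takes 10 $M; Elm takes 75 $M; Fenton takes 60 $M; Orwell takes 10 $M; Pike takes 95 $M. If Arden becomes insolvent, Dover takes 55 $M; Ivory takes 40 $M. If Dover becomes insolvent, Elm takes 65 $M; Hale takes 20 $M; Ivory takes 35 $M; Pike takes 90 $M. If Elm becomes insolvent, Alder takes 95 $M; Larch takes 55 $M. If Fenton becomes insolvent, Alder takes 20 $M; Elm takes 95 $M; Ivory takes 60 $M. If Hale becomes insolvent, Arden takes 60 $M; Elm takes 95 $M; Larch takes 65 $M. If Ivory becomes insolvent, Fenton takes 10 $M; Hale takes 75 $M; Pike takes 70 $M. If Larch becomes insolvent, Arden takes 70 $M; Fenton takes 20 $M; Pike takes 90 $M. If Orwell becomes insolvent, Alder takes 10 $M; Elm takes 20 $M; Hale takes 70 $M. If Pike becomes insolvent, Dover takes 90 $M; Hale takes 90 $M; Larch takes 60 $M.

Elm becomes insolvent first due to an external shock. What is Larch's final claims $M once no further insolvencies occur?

55

Round 1 — Elm becomes insolvent (initial).
  Alder: +95 → 95 ≥ 80
  Larch: +55 → 55 < 90
Round 2 — Alder becomes insolvent.
  Arden: +10 → 10 < 80
  Dover: +10 → 10 < 90
  Fenton: +60 → 60 < 110
  Orwell: +10 → 10 < 90
  Pike: +95 → 95 < 120
No further insolvencies.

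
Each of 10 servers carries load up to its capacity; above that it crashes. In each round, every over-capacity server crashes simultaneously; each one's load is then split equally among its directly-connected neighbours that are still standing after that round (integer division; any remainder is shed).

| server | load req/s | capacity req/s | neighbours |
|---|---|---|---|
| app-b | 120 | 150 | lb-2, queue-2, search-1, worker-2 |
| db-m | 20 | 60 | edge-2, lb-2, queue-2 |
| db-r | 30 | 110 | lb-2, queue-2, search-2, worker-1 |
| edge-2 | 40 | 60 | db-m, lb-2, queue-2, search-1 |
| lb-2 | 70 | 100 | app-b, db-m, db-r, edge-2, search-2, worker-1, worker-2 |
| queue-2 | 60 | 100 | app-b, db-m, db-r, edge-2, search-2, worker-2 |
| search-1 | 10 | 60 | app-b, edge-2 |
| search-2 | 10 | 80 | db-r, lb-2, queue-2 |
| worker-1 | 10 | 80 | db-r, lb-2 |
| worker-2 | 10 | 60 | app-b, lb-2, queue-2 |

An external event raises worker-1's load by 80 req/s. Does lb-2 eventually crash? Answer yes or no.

yes

Round 1 — worker-1 at 90 > 80. worker-1 crashes.
  worker-1 sheds 90 req/s to db-r, lb-2: 45 each.
    db-r: 30+45 = 75 ≤ 110
    lb-2: 70+45 = 115 > 100
Round 2 — lb-2 crashes.
  lb-2 sheds 115 req/s to app-b, db-m, db-r, edge-2, search-2, worker-2: 19 each (1 lost).
    app-b: 120+19 = 139 ≤ 150
    db-m: 20+19 = 39 ≤ 60
    db-r: 75+19 = 94 ≤ 110
    edge-2: 40+19 = 59 ≤ 60
    search-2: 10+19 = 29 ≤ 80
    worker-2: 10+19 = 29 ≤ 60
No further crashes.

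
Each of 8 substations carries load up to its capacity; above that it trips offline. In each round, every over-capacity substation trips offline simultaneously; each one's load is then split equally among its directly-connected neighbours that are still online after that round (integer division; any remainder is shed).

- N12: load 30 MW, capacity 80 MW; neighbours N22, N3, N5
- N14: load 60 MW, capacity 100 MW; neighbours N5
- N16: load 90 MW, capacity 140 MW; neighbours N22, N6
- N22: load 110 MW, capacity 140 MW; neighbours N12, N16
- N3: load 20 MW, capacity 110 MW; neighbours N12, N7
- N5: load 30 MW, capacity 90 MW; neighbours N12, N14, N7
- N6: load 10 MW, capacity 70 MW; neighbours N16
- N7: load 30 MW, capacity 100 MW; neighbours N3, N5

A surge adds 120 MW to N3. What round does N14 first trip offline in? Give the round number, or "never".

never

Round 1 — N3 at 140 > 110. N3 trips offline.
  N3 sheds 140 MW to N12, N7: 70 each.
    N12: 30+70 = 100 > 80
    N7: 30+70 = 100 ≤ 100
Round 2 — N12 trips offline.
  N12 sheds 100 MW to N22, N5: 50 each.
    N22: 110+50 = 160 > 140
    N5: 30+50 = 80 ≤ 90
Round 3 — N22 trips offline.
  N22 sheds 160 MW to N16: 160 each.
    N16: 90+160 = 250 > 140
Round 4 — N16 trips offline.
  N16 sheds 250 MW to N6: 250 each.
    N6: 10+250 = 260 > 70
Round 5 — N6 trips offline.
  N6 sheds 260 MW: no online neighbours, lost.
No further trips.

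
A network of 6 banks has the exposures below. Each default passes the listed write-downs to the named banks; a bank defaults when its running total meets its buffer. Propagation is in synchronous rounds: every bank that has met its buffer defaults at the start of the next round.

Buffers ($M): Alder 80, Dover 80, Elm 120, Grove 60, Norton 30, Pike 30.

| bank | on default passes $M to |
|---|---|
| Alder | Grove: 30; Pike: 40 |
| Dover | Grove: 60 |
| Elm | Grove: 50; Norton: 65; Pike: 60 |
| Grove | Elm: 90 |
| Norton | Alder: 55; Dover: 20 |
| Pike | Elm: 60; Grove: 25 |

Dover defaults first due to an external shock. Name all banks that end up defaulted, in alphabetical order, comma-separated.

Round 1 — Dover defaults (initial).
  Grove: +60 → 60 ≥ 60
Round 2 — Grove defaults.
  Elm: +90 → 90 < 120
No further defaults.

Dover, Grove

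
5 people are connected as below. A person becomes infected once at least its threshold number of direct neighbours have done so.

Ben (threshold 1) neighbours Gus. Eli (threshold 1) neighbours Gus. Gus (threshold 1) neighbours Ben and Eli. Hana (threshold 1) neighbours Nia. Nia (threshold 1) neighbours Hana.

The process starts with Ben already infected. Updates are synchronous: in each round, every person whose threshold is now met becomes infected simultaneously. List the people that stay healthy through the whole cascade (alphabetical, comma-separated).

Hana, Nia

Round 1 — Ben becomes infected (initial).
Round 2 — checking thresholds:
  Gus: 1 of 2 neighbours ≥ 1, becomes infected.
Round 3 — checking thresholds:
  Eli: 1 of 1 neighbours ≥ 1, becomes infected.
Round 4 — no new infections; cascade stops.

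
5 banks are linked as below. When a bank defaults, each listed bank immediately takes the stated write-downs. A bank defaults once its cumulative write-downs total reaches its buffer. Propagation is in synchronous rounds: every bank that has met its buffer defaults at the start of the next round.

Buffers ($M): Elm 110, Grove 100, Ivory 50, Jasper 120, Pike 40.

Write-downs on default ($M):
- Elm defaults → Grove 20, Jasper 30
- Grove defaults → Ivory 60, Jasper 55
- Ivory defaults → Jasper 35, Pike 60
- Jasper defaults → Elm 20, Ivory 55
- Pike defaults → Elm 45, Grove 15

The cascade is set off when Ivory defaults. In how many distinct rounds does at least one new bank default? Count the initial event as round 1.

2

Round 1 — Ivory defaults (initial).
  Jasper: +35 → 35 < 120
  Pike: +60 → 60 ≥ 40
Round 2 — Pike defaults.
  Elm: +45 → 45 < 110
  Grove: +15 → 15 < 100
No further defaults.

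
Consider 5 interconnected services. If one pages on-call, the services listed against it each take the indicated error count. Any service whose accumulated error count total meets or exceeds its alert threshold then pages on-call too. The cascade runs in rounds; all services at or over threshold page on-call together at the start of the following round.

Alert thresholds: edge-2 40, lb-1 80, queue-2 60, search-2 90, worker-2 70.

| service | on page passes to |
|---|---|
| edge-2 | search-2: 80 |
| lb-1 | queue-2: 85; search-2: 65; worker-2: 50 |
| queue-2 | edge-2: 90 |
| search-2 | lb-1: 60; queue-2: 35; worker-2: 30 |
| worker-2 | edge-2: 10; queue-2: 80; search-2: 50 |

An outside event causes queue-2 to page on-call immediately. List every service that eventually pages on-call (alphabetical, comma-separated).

Round 1 — queue-2 pages on-call (initial).
  edge-2: +90 → 90 ≥ 40
Round 2 — edge-2 pages on-call.
  search-2: +80 → 80 < 90
No further pages.

edge-2, queue-2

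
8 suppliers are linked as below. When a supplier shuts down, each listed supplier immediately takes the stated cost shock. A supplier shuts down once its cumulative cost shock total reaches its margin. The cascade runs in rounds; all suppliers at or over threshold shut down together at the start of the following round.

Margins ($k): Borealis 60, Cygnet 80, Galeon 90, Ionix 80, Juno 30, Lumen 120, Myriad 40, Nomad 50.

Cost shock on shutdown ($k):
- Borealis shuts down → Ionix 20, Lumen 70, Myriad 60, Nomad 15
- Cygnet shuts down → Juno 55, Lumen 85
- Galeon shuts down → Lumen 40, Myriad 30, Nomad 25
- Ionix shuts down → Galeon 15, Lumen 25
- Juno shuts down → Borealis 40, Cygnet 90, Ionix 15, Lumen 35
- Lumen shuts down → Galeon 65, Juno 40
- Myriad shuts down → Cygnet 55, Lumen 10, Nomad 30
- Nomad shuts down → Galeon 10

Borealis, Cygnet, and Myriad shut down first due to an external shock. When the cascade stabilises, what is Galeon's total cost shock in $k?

65

Round 1 — Borealis, Cygnet, Myriad shut down (initial).
  Ionix: +20 → 20 < 80
  Juno: +55 → 55 ≥ 30
  Lumen: +70+85+10 → 165 ≥ 120
  Nomad: +15+30 → 45 < 50
Round 2 — Juno, Lumen shut down.
  Galeon: +65 → 65 < 90
  Ionix: +15 → 35 < 80
No further shutdowns.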